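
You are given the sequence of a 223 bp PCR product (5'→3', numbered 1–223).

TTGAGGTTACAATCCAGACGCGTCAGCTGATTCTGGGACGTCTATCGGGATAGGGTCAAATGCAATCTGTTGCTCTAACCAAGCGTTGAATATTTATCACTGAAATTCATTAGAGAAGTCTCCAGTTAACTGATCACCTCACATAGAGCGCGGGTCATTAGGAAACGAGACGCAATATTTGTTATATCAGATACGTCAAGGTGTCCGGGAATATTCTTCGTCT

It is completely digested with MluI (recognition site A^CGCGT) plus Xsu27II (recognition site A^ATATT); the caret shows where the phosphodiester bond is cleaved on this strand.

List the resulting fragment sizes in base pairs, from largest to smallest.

The MluI site (ACGCGT) starts at position 18.
MluI cuts after the first base of each site, so after position 18.
Xsu27II sites (AATATT) start at positions 89, 174, 210.
Xsu27II cuts after the first base of each site, so after positions 89, 174, 210.
Combined cut positions: 18, 89, 174, 210.
Linear molecule, 4 cuts → 5 fragments:
  1–18 → 18 bp
  19–89 → 71 bp
  90–174 → 85 bp
  175–210 → 36 bp
  211–223 → 13 bp
Sorted largest to smallest: 85, 71, 36, 18, 13 bp.

85, 71, 36, 18, 13 bp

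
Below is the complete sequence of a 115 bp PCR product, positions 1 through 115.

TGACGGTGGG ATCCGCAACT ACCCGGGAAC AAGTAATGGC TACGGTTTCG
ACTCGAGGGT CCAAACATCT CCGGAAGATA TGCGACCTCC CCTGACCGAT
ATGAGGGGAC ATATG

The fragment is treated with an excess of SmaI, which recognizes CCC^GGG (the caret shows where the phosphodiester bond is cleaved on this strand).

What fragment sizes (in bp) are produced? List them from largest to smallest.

The SmaI site (CCCGGG) starts at position 22.
SmaI cuts after base 3 of each site, so after position 24.
Linear molecule, 1 cut → 2 fragments:
  1–24 → 24 bp
  25–115 → 91 bp
Sorted largest to smallest: 91, 24 bp.

91, 24 bp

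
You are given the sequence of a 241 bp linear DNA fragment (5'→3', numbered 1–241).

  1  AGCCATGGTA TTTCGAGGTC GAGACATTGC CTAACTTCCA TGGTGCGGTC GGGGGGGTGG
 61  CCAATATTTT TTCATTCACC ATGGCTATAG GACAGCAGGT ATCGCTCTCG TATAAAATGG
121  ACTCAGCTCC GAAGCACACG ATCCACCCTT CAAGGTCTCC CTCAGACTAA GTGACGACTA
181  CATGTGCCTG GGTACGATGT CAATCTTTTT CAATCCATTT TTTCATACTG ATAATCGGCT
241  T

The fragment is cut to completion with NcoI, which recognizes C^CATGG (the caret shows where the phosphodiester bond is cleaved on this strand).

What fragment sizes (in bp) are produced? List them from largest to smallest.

NcoI sites (CCATGG) start at positions 3, 38, 79.
NcoI cuts after the first base of each site, so after positions 3, 38, 79.
Linear molecule, 3 cuts → 4 fragments:
  1–3 → 3 bp
  4–38 → 35 bp
  39–79 → 41 bp
  80–241 → 162 bp
Sorted largest to smallest: 162, 41, 35, 3 bp.

162, 41, 35, 3 bp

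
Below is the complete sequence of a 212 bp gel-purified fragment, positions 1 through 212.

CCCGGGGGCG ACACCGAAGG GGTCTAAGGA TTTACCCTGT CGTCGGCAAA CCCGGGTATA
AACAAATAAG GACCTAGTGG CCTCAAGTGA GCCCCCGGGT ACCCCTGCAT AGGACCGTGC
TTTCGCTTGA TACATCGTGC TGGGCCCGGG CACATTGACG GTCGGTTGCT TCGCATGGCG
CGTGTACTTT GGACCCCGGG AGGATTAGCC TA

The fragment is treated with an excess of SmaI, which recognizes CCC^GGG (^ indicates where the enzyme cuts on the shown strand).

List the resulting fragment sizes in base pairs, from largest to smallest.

SmaI sites (CCCGGG) start at positions 1, 51, 94, 145, 195.
SmaI cuts after base 3 of each site, so after positions 3, 53, 96, 147, 197.
Linear molecule, 5 cuts → 6 fragments:
  1–3 → 3 bp
  4–53 → 50 bp
  54–96 → 43 bp
  97–147 → 51 bp
  148–197 → 50 bp
  198–212 → 15 bp
Sorted largest to smallest: 51, 50, 50, 43, 15, 3 bp.

51, 50, 50, 43, 15, 3 bp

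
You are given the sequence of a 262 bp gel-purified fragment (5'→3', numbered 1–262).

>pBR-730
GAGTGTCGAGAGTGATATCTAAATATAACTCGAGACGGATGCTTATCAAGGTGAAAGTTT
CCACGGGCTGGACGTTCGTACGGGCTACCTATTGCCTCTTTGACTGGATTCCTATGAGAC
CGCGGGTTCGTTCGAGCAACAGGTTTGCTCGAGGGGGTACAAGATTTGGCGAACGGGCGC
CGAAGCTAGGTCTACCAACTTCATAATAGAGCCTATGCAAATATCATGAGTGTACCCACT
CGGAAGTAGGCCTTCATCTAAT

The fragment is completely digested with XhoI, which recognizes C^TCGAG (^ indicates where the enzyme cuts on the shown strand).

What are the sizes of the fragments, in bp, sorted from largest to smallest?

119, 114, 29 bp

XhoI sites (CTCGAG) start at positions 29, 148.
XhoI cuts after the first base of each site, so after positions 29, 148.
Linear molecule, 2 cuts → 3 fragments:
  1–29 → 29 bp
  30–148 → 119 bp
  149–262 → 114 bp
Sorted largest to smallest: 119, 114, 29 bp.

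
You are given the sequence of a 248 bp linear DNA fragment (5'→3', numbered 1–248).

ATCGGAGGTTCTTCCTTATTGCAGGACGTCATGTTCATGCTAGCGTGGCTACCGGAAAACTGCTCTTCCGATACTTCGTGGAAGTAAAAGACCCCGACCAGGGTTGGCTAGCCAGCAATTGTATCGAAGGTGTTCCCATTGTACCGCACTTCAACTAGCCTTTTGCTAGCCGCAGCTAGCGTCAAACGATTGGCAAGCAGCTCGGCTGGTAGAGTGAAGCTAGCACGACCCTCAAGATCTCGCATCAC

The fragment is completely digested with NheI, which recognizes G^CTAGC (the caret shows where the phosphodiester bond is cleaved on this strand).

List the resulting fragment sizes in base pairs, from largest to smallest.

68, 58, 44, 39, 29, 10 bp

NheI sites (GCTAGC) start at positions 39, 107, 165, 175, 219.
NheI cuts after the first base of each site, so after positions 39, 107, 165, 175, 219.
Linear molecule, 5 cuts → 6 fragments:
  1–39 → 39 bp
  40–107 → 68 bp
  108–165 → 58 bp
  166–175 → 10 bp
  176–219 → 44 bp
  220–248 → 29 bp
Sorted largest to smallest: 68, 58, 44, 39, 29, 10 bp.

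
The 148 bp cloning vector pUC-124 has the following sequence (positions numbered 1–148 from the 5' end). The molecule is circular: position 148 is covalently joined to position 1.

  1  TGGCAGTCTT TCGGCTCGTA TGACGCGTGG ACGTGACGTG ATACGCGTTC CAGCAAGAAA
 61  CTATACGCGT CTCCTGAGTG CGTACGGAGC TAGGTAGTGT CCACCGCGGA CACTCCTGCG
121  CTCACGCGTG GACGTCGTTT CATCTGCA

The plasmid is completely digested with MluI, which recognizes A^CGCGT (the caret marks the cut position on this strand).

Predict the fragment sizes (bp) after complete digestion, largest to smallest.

MluI sites (ACGCGT) start at positions 23, 43, 65, 124.
MluI cuts after the first base of each site, so after positions 23, 43, 65, 124.
Circular molecule, 4 cuts → 4 fragments:
  24–43 → 20 bp
  44–65 → 22 bp
  66–124 → 59 bp
  125–148 then 1–23 → 24 + 23 = 47 bp
Sorted largest to smallest: 59, 47, 22, 20 bp.

59, 47, 22, 20 bp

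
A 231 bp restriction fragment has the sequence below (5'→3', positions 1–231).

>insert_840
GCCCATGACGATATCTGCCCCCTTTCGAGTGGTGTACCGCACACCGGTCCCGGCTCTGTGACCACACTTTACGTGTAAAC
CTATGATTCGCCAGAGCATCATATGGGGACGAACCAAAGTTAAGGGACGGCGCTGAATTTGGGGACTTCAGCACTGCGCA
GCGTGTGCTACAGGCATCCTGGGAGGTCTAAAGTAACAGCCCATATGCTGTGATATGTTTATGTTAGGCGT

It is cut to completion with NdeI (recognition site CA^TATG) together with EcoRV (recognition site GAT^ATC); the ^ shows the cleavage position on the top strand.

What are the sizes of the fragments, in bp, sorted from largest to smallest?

NdeI sites (CATATG) start at positions 100, 202.
NdeI cuts after base 2 of each site, so after positions 101, 203.
The EcoRV site (GATATC) starts at position 10.
EcoRV cuts after base 3 of each site, so after position 12.
Combined cut positions: 12, 101, 203.
Linear molecule, 3 cuts → 4 fragments:
  1–12 → 12 bp
  13–101 → 89 bp
  102–203 → 102 bp
  204–231 → 28 bp
Sorted largest to smallest: 102, 89, 28, 12 bp.

102, 89, 28, 12 bp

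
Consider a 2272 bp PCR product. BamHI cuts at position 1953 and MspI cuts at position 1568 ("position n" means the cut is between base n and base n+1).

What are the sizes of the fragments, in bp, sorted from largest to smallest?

Combined cut positions (sorted): 1568, 1953.
Linear molecule, 2 cuts → 3 fragments:
  1568 − 0 = 1568 bp
  1953 − 1568 = 385 bp
  2272 − 1953 = 319 bp
Sorted largest to smallest: 1568, 385, 319 bp.

1568, 385, 319 bp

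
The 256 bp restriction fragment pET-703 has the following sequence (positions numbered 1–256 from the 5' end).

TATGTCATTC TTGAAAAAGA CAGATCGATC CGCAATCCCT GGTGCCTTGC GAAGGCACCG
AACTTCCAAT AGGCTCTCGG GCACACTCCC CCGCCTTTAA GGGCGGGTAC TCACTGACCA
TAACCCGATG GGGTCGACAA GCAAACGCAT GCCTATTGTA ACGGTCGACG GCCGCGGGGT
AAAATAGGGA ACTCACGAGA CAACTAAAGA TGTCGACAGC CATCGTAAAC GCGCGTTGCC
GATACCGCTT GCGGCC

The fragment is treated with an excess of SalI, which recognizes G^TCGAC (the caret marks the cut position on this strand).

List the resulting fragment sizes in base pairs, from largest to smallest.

SalI sites (GTCGAC) start at positions 133, 164, 212.
SalI cuts after the first base of each site, so after positions 133, 164, 212.
Linear molecule, 3 cuts → 4 fragments:
  1–133 → 133 bp
  134–164 → 31 bp
  165–212 → 48 bp
  213–256 → 44 bp
Sorted largest to smallest: 133, 48, 44, 31 bp.

133, 48, 44, 31 bp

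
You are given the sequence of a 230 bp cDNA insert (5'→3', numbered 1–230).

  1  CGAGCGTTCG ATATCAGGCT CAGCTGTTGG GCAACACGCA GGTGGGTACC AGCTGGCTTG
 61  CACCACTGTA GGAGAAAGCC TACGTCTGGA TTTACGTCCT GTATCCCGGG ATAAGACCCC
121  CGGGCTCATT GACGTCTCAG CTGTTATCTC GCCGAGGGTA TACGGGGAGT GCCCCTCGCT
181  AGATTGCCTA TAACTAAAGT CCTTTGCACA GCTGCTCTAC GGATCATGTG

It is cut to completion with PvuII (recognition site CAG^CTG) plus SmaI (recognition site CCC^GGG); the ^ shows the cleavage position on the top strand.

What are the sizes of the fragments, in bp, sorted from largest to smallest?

71, 55, 29, 23, 19, 19, 14 bp

PvuII sites (CAGCTG) start at positions 21, 50, 138, 209.
PvuII cuts after base 3 of each site, so after positions 23, 52, 140, 211.
SmaI sites (CCCGGG) start at positions 105, 119.
SmaI cuts after base 3 of each site, so after positions 107, 121.
Combined cut positions: 23, 52, 107, 121, 140, 211.
Linear molecule, 6 cuts → 7 fragments:
  1–23 → 23 bp
  24–52 → 29 bp
  53–107 → 55 bp
  108–121 → 14 bp
  122–140 → 19 bp
  141–211 → 71 bp
  212–230 → 19 bp
Sorted largest to smallest: 71, 55, 29, 23, 19, 19, 14 bp.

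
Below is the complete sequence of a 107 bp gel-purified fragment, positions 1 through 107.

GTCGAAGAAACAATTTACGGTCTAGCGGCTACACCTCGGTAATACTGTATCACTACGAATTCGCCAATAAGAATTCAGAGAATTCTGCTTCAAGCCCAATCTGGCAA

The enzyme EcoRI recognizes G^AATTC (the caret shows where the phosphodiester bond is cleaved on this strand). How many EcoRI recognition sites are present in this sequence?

GAATTC occurs starting at positions 57, 71, 80.
EcoRI cuts at 3 sites.

3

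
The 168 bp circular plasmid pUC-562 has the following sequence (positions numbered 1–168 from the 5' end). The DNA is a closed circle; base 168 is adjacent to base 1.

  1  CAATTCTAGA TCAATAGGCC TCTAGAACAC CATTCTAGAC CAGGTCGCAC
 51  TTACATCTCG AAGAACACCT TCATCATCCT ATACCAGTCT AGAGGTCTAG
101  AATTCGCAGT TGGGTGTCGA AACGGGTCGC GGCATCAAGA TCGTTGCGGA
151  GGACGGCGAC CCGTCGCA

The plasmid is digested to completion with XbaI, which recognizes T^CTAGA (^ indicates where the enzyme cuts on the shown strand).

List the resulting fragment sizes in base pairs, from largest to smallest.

XbaI sites (TCTAGA) start at positions 5, 21, 34, 88, 96.
XbaI cuts after the first base of each site, so after positions 5, 21, 34, 88, 96.
Circular molecule, 5 cuts → 5 fragments:
  6–21 → 16 bp
  22–34 → 13 bp
  35–88 → 54 bp
  89–96 → 8 bp
  97–168 then 1–5 → 72 + 5 = 77 bp
Sorted largest to smallest: 77, 54, 16, 13, 8 bp.

77, 54, 16, 13, 8 bp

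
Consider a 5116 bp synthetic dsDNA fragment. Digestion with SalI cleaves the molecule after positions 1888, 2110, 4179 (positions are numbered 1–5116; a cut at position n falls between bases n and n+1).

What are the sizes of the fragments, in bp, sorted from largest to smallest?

2069, 1888, 937, 222 bp

Linear molecule, 3 cuts → 4 fragments:
  1888 − 0 = 1888 bp
  2110 − 1888 = 222 bp
  4179 − 2110 = 2069 bp
  5116 − 4179 = 937 bp
Sorted largest to smallest: 2069, 1888, 937, 222 bp.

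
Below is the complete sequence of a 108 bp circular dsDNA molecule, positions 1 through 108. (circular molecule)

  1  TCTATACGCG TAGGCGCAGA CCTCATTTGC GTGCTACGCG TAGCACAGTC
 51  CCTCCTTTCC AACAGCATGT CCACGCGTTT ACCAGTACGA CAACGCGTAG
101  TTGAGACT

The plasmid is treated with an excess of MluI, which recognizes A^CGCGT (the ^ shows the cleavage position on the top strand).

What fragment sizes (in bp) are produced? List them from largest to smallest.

37, 30, 21, 20 bp

MluI sites (ACGCGT) start at positions 6, 36, 73, 93.
MluI cuts after the first base of each site, so after positions 6, 36, 73, 93.
Circular molecule, 4 cuts → 4 fragments:
  7–36 → 30 bp
  37–73 → 37 bp
  74–93 → 20 bp
  94–108 then 1–6 → 15 + 6 = 21 bp
Sorted largest to smallest: 37, 30, 21, 20 bp.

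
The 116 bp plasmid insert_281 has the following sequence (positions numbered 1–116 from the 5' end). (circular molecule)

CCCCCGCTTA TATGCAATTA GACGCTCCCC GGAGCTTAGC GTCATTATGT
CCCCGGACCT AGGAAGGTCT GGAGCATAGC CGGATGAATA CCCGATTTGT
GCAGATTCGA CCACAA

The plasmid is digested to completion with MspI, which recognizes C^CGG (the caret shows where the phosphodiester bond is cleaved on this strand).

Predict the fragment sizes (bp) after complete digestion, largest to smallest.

MspI sites (CCGG) start at positions 29, 53, 80.
MspI cuts after the first base of each site, so after positions 29, 53, 80.
Circular molecule, 3 cuts → 3 fragments:
  30–53 → 24 bp
  54–80 → 27 bp
  81–116 then 1–29 → 36 + 29 = 65 bp
Sorted largest to smallest: 65, 27, 24 bp.

65, 27, 24 bp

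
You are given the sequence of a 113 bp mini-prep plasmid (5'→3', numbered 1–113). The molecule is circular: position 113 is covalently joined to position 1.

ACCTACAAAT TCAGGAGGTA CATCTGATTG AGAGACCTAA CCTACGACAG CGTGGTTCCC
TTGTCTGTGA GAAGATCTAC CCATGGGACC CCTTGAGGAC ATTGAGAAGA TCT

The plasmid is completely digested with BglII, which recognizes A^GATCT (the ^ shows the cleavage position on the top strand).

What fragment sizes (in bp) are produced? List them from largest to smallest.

BglII sites (AGATCT) start at positions 73, 108.
BglII cuts after the first base of each site, so after positions 73, 108.
Circular molecule, 2 cuts → 2 fragments:
  74–108 → 35 bp
  109–113 then 1–73 → 5 + 73 = 78 bp
Sorted largest to smallest: 78, 35 bp.

78, 35 bp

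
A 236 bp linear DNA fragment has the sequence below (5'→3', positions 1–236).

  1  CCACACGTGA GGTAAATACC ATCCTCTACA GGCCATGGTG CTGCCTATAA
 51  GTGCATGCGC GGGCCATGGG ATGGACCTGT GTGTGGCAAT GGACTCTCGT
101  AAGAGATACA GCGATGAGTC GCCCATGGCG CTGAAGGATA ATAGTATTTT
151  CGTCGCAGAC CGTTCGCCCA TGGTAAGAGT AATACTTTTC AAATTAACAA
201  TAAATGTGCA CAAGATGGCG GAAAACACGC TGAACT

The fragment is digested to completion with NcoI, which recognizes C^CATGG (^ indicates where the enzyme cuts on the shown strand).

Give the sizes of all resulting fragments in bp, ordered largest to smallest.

NcoI sites (CCATGG) start at positions 33, 64, 123, 168.
NcoI cuts after the first base of each site, so after positions 33, 64, 123, 168.
Linear molecule, 4 cuts → 5 fragments:
  1–33 → 33 bp
  34–64 → 31 bp
  65–123 → 59 bp
  124–168 → 45 bp
  169–236 → 68 bp
Sorted largest to smallest: 68, 59, 45, 33, 31 bp.

68, 59, 45, 33, 31 bp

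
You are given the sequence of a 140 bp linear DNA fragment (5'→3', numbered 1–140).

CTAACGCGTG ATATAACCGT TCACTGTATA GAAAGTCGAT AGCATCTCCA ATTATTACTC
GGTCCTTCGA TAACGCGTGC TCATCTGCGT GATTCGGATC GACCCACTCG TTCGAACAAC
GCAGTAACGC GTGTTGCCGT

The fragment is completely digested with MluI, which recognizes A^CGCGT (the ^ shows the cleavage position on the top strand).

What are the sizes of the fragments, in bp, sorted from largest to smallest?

69, 54, 13, 4 bp

MluI sites (ACGCGT) start at positions 4, 73, 127.
MluI cuts after the first base of each site, so after positions 4, 73, 127.
Linear molecule, 3 cuts → 4 fragments:
  1–4 → 4 bp
  5–73 → 69 bp
  74–127 → 54 bp
  128–140 → 13 bp
Sorted largest to smallest: 69, 54, 13, 4 bp.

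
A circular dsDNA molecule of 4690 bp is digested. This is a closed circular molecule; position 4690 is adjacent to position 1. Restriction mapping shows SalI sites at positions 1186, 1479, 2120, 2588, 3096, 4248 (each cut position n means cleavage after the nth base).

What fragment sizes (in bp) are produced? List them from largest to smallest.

1628, 1152, 641, 508, 468, 293 bp

Circular molecule, 6 cuts → 6 fragments:
  1479 − 1186 = 293 bp
  2120 − 1479 = 641 bp
  2588 − 2120 = 468 bp
  3096 − 2588 = 508 bp
  4248 − 3096 = 1152 bp
  wrap: 4690 − 4248 + 1186 = 1628 bp
Sorted largest to smallest: 1628, 1152, 641, 508, 468, 293 bp.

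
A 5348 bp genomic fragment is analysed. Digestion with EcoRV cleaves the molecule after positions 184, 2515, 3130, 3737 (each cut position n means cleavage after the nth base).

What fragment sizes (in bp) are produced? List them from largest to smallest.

Linear molecule, 4 cuts → 5 fragments:
  184 − 0 = 184 bp
  2515 − 184 = 2331 bp
  3130 − 2515 = 615 bp
  3737 − 3130 = 607 bp
  5348 − 3737 = 1611 bp
Sorted largest to smallest: 2331, 1611, 615, 607, 184 bp.

2331, 1611, 615, 607, 184 bp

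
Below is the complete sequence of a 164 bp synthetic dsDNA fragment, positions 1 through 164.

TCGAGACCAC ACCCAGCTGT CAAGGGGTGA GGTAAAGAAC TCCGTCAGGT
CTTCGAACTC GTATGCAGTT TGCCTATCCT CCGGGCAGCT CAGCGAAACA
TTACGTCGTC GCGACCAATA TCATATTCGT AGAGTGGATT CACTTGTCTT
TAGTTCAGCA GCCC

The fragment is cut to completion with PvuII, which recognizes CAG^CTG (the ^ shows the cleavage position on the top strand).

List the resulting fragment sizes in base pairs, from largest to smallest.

148, 16 bp

The PvuII site (CAGCTG) starts at position 14.
PvuII cuts after base 3 of each site, so after position 16.
Linear molecule, 1 cut → 2 fragments:
  1–16 → 16 bp
  17–164 → 148 bp
Sorted largest to smallest: 148, 16 bp.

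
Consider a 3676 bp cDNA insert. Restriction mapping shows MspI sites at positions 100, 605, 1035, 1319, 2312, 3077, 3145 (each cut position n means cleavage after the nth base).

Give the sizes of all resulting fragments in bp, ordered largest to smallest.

993, 765, 531, 505, 430, 284, 100, 68 bp

Linear molecule, 7 cuts → 8 fragments:
  100 − 0 = 100 bp
  605 − 100 = 505 bp
  1035 − 605 = 430 bp
  1319 − 1035 = 284 bp
  2312 − 1319 = 993 bp
  3077 − 2312 = 765 bp
  3145 − 3077 = 68 bp
  3676 − 3145 = 531 bp
Sorted largest to smallest: 993, 765, 531, 505, 430, 284, 100, 68 bp.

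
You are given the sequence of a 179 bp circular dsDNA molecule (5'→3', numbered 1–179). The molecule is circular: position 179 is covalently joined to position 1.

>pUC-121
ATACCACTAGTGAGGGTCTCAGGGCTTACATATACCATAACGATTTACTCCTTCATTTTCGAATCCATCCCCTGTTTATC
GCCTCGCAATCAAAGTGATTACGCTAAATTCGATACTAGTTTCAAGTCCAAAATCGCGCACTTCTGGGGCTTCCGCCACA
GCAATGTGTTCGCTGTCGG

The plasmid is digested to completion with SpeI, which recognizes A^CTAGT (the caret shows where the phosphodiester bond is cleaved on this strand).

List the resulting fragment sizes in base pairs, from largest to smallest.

109, 70 bp

SpeI sites (ACTAGT) start at positions 6, 115.
SpeI cuts after the first base of each site, so after positions 6, 115.
Circular molecule, 2 cuts → 2 fragments:
  7–115 → 109 bp
  116–179 then 1–6 → 64 + 6 = 70 bp
Sorted largest to smallest: 109, 70 bp.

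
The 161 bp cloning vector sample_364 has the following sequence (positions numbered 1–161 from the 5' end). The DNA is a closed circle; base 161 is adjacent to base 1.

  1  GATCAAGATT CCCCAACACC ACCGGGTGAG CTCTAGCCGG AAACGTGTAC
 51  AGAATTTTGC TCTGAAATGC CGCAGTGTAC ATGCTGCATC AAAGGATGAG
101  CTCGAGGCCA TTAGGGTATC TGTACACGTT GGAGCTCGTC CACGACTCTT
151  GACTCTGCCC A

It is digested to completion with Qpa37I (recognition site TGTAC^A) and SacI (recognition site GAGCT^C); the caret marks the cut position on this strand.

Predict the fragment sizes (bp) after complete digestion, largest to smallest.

Qpa37I sites (TGTACA) start at positions 46, 76, 121.
Qpa37I cuts after base 5 of each site (before the last base), so after positions 50, 80, 125.
SacI sites (GAGCTC) start at positions 28, 98, 132.
SacI cuts after base 5 of each site (before the last base), so after positions 32, 102, 136.
Combined cut positions: 32, 50, 80, 102, 125, 136.
Circular molecule, 6 cuts → 6 fragments:
  33–50 → 18 bp
  51–80 → 30 bp
  81–102 → 22 bp
  103–125 → 23 bp
  126–136 → 11 bp
  137–161 then 1–32 → 25 + 32 = 57 bp
Sorted largest to smallest: 57, 30, 23, 22, 18, 11 bp.

57, 30, 23, 22, 18, 11 bp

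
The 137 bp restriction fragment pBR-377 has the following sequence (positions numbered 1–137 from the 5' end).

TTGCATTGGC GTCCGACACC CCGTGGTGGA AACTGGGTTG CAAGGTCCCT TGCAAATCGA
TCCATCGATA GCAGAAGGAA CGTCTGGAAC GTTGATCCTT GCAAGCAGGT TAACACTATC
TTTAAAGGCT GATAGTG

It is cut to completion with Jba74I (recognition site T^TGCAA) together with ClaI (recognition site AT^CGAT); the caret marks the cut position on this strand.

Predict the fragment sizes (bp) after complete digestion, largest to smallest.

38, 38, 34, 12, 8, 7 bp

Jba74I sites (TTGCAA) start at positions 38, 50, 99.
Jba74I cuts after the first base of each site, so after positions 38, 50, 99.
ClaI sites (ATCGAT) start at positions 56, 64.
ClaI cuts after base 2 of each site, so after positions 57, 65.
Combined cut positions: 38, 50, 57, 65, 99.
Linear molecule, 5 cuts → 6 fragments:
  1–38 → 38 bp
  39–50 → 12 bp
  51–57 → 7 bp
  58–65 → 8 bp
  66–99 → 34 bp
  100–137 → 38 bp
Sorted largest to smallest: 38, 38, 34, 12, 8, 7 bp.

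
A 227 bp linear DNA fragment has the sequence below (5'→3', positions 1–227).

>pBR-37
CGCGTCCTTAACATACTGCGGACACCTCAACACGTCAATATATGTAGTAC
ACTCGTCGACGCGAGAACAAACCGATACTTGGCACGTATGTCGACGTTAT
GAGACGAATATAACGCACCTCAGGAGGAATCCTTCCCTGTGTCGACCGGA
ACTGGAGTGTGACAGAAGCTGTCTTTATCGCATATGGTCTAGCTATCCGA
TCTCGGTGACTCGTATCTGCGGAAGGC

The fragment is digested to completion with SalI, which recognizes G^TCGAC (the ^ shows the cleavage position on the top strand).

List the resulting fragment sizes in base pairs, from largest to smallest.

86, 55, 51, 35 bp

SalI sites (GTCGAC) start at positions 55, 90, 141.
SalI cuts after the first base of each site, so after positions 55, 90, 141.
Linear molecule, 3 cuts → 4 fragments:
  1–55 → 55 bp
  56–90 → 35 bp
  91–141 → 51 bp
  142–227 → 86 bp
Sorted largest to smallest: 86, 55, 51, 35 bp.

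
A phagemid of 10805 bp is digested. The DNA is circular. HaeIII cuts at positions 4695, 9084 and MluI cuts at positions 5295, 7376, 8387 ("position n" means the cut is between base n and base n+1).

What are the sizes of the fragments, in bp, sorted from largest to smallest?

6416, 2081, 1011, 697, 600 bp

Combined cut positions (sorted): 4695, 5295, 7376, 8387, 9084.
Circular molecule, 5 cuts → 5 fragments:
  5295 − 4695 = 600 bp
  7376 − 5295 = 2081 bp
  8387 − 7376 = 1011 bp
  9084 − 8387 = 697 bp
  wrap: 10805 − 9084 + 4695 = 6416 bp
Sorted largest to smallest: 6416, 2081, 1011, 697, 600 bp.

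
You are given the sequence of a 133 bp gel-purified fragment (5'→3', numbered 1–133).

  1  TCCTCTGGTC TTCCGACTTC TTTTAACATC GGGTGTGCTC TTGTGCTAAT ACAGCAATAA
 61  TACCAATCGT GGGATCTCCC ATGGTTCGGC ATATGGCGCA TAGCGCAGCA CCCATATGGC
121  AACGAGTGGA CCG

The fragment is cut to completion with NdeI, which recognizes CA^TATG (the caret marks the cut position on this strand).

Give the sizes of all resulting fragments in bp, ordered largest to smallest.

91, 23, 19 bp

NdeI sites (CATATG) start at positions 90, 113.
NdeI cuts after base 2 of each site, so after positions 91, 114.
Linear molecule, 2 cuts → 3 fragments:
  1–91 → 91 bp
  92–114 → 23 bp
  115–133 → 19 bp
Sorted largest to smallest: 91, 23, 19 bp.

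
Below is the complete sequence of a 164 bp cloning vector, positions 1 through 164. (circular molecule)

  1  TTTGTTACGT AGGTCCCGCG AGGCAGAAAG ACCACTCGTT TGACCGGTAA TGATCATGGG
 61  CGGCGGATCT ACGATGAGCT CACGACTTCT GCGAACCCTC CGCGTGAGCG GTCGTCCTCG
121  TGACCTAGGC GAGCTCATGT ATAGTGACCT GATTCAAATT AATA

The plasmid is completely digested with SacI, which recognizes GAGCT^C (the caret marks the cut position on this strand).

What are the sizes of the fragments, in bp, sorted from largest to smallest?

109, 55 bp

SacI sites (GAGCTC) start at positions 76, 131.
SacI cuts after base 5 of each site (before the last base), so after positions 80, 135.
Circular molecule, 2 cuts → 2 fragments:
  81–135 → 55 bp
  136–164 then 1–80 → 29 + 80 = 109 bp
Sorted largest to smallest: 109, 55 bp.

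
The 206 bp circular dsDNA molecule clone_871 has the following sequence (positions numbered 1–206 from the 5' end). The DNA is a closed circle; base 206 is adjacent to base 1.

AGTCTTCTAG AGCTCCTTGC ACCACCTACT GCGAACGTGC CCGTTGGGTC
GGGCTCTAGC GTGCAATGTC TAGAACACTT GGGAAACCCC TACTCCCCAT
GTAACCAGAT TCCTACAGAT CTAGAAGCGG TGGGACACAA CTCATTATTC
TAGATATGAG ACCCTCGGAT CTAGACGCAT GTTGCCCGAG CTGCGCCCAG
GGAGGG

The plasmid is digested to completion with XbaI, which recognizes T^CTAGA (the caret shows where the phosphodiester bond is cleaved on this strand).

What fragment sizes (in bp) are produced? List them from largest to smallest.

63, 51, 42, 29, 21 bp

XbaI sites (TCTAGA) start at positions 6, 69, 120, 149, 170.
XbaI cuts after the first base of each site, so after positions 6, 69, 120, 149, 170.
Circular molecule, 5 cuts → 5 fragments:
  7–69 → 63 bp
  70–120 → 51 bp
  121–149 → 29 bp
  150–170 → 21 bp
  171–206 then 1–6 → 36 + 6 = 42 bp
Sorted largest to smallest: 63, 51, 42, 29, 21 bp.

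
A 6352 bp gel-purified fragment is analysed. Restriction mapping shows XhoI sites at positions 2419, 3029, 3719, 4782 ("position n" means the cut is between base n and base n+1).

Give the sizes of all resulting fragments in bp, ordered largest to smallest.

Linear molecule, 4 cuts → 5 fragments:
  2419 − 0 = 2419 bp
  3029 − 2419 = 610 bp
  3719 − 3029 = 690 bp
  4782 − 3719 = 1063 bp
  6352 − 4782 = 1570 bp
Sorted largest to smallest: 2419, 1570, 1063, 690, 610 bp.

2419, 1570, 1063, 690, 610 bp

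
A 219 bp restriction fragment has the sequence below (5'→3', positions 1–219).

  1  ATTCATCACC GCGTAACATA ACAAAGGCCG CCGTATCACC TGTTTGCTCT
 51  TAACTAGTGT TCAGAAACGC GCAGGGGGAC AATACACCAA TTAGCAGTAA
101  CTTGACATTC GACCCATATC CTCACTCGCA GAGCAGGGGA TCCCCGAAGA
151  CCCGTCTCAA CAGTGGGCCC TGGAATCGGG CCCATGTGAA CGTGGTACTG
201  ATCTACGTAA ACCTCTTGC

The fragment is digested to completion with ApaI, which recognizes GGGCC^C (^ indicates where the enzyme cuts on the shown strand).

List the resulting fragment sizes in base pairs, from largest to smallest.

ApaI sites (GGGCCC) start at positions 165, 178.
ApaI cuts after base 5 of each site (before the last base), so after positions 169, 182.
Linear molecule, 2 cuts → 3 fragments:
  1–169 → 169 bp
  170–182 → 13 bp
  183–219 → 37 bp
Sorted largest to smallest: 169, 37, 13 bp.

169, 37, 13 bp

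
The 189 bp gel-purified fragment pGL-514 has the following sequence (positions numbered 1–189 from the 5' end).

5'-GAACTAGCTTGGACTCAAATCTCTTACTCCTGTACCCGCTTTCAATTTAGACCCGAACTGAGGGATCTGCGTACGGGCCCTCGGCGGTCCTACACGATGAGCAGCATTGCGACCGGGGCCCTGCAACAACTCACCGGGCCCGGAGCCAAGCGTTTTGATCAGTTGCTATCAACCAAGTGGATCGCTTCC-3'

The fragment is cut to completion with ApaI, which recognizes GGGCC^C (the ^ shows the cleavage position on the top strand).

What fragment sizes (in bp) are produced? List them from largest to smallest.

ApaI sites (GGGCCC) start at positions 75, 116, 136.
ApaI cuts after base 5 of each site (before the last base), so after positions 79, 120, 140.
Linear molecule, 3 cuts → 4 fragments:
  1–79 → 79 bp
  80–120 → 41 bp
  121–140 → 20 bp
  141–189 → 49 bp
Sorted largest to smallest: 79, 49, 41, 20 bp.

79, 49, 41, 20 bp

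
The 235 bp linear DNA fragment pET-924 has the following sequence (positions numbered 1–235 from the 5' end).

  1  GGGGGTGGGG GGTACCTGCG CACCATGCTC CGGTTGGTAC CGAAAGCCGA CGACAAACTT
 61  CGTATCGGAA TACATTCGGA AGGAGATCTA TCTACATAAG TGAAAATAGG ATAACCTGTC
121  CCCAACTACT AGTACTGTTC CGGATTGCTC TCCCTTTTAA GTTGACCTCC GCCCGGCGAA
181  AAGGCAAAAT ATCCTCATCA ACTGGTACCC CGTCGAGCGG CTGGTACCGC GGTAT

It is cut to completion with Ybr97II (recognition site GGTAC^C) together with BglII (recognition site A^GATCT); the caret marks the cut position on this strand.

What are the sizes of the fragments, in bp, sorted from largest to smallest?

Ybr97II sites (GGTACC) start at positions 11, 36, 204, 223.
Ybr97II cuts after base 5 of each site (before the last base), so after positions 15, 40, 208, 227.
The BglII site (AGATCT) starts at position 84.
BglII cuts after the first base of each site, so after position 84.
Combined cut positions: 15, 40, 84, 208, 227.
Linear molecule, 5 cuts → 6 fragments:
  1–15 → 15 bp
  16–40 → 25 bp
  41–84 → 44 bp
  85–208 → 124 bp
  209–227 → 19 bp
  228–235 → 8 bp
Sorted largest to smallest: 124, 44, 25, 19, 15, 8 bp.

124, 44, 25, 19, 15, 8 bp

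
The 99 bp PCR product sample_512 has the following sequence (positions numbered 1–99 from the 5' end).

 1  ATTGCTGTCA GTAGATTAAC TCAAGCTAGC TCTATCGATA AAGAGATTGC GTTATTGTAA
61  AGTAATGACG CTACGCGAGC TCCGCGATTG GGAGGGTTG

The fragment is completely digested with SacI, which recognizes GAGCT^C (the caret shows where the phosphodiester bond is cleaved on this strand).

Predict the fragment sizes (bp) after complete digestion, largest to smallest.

81, 18 bp

The SacI site (GAGCTC) starts at position 77.
SacI cuts after base 5 of each site (before the last base), so after position 81.
Linear molecule, 1 cut → 2 fragments:
  1–81 → 81 bp
  82–99 → 18 bp
Sorted largest to smallest: 81, 18 bp.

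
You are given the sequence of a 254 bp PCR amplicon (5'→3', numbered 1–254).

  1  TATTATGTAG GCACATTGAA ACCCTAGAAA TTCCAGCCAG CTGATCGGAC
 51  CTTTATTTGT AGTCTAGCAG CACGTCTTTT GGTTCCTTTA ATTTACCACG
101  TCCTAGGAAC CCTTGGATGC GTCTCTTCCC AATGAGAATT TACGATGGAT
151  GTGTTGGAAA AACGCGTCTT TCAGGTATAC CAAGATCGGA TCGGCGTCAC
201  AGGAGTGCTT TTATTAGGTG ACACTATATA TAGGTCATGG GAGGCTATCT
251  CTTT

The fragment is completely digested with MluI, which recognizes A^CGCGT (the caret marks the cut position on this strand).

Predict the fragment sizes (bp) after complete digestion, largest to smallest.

162, 92 bp

The MluI site (ACGCGT) starts at position 162.
MluI cuts after the first base of each site, so after position 162.
Linear molecule, 1 cut → 2 fragments:
  1–162 → 162 bp
  163–254 → 92 bp
Sorted largest to smallest: 162, 92 bp.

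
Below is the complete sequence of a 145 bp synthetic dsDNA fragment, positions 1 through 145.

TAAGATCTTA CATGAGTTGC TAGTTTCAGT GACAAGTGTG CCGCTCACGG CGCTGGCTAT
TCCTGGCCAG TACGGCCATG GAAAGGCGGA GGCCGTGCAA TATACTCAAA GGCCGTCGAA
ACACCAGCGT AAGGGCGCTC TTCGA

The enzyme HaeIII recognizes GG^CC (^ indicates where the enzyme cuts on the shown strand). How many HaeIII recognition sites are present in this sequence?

GGCC occurs starting at positions 65, 74, 91, 111.
HaeIII cuts at 4 sites.

4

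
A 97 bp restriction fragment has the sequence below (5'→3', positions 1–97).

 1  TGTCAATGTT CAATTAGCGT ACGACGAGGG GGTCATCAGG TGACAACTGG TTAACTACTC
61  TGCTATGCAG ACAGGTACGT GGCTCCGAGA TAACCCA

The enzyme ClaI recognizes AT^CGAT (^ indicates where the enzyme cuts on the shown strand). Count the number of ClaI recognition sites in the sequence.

0

No occurrence of ATCGAT is present in the sequence.
ClaI does not cut: 0 sites.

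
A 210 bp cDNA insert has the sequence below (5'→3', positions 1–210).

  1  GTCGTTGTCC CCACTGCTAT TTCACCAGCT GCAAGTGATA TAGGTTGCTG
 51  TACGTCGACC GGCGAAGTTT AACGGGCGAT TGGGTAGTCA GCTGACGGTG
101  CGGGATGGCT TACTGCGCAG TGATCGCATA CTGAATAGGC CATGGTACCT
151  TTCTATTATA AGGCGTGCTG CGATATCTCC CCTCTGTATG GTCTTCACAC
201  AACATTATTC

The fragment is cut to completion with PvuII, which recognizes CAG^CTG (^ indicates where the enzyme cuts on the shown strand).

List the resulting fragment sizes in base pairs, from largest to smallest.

119, 63, 28 bp

PvuII sites (CAGCTG) start at positions 26, 89.
PvuII cuts after base 3 of each site, so after positions 28, 91.
Linear molecule, 2 cuts → 3 fragments:
  1–28 → 28 bp
  29–91 → 63 bp
  92–210 → 119 bp
Sorted largest to smallest: 119, 63, 28 bp.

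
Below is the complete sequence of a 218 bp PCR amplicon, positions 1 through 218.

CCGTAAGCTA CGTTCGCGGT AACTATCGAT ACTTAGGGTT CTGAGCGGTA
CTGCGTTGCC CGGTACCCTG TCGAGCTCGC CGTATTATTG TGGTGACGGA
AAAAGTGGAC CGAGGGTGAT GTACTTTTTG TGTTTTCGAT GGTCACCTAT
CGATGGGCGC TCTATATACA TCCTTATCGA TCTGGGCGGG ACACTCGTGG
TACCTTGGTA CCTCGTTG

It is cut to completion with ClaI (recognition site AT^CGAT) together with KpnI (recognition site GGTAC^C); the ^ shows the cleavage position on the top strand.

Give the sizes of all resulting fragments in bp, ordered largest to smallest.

ClaI sites (ATCGAT) start at positions 25, 149, 176.
ClaI cuts after base 2 of each site, so after positions 26, 150, 177.
KpnI sites (GGTACC) start at positions 62, 199, 207.
KpnI cuts after base 5 of each site (before the last base), so after positions 66, 203, 211.
Combined cut positions: 26, 66, 150, 177, 203, 211.
Linear molecule, 6 cuts → 7 fragments:
  1–26 → 26 bp
  27–66 → 40 bp
  67–150 → 84 bp
  151–177 → 27 bp
  178–203 → 26 bp
  204–211 → 8 bp
  212–218 → 7 bp
Sorted largest to smallest: 84, 40, 27, 26, 26, 8, 7 bp.

84, 40, 27, 26, 26, 8, 7 bp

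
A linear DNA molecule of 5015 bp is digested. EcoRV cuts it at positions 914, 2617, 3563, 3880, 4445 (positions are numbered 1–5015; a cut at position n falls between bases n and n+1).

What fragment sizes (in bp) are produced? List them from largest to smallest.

1703, 946, 914, 570, 565, 317 bp

Linear molecule, 5 cuts → 6 fragments:
  914 − 0 = 914 bp
  2617 − 914 = 1703 bp
  3563 − 2617 = 946 bp
  3880 − 3563 = 317 bp
  4445 − 3880 = 565 bp
  5015 − 4445 = 570 bp
Sorted largest to smallest: 1703, 946, 914, 570, 565, 317 bp.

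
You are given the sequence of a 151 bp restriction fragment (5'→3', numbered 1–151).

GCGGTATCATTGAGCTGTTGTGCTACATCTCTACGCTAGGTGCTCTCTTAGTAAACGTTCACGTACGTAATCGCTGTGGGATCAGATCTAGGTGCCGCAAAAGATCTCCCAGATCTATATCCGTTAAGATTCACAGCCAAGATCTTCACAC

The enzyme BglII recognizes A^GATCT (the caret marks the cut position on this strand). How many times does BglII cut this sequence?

AGATCT occurs starting at positions 84, 102, 111, 140.
BglII cuts at 4 sites.

4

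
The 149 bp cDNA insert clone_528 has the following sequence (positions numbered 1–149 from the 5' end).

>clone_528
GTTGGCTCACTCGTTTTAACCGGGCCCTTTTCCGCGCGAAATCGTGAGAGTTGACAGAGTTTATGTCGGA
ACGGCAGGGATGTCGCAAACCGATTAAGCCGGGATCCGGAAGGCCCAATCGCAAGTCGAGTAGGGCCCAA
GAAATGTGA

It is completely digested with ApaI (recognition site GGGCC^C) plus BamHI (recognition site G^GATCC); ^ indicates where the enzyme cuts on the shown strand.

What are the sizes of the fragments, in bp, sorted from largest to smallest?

76, 35, 26, 12 bp

ApaI sites (GGGCCC) start at positions 22, 133.
ApaI cuts after base 5 of each site (before the last base), so after positions 26, 137.
The BamHI site (GGATCC) starts at position 102.
BamHI cuts after the first base of each site, so after position 102.
Combined cut positions: 26, 102, 137.
Linear molecule, 3 cuts → 4 fragments:
  1–26 → 26 bp
  27–102 → 76 bp
  103–137 → 35 bp
  138–149 → 12 bp
Sorted largest to smallest: 76, 35, 26, 12 bp.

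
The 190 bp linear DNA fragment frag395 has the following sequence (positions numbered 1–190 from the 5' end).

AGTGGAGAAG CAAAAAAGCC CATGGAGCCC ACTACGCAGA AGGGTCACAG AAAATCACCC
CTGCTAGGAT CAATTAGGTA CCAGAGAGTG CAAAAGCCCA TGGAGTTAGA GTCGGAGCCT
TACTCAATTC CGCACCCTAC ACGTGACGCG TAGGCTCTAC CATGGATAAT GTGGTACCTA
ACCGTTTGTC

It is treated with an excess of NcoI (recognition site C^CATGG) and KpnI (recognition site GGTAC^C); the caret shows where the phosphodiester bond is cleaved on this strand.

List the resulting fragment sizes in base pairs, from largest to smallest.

NcoI sites (CCATGG) start at positions 20, 98, 160.
NcoI cuts after the first base of each site, so after positions 20, 98, 160.
KpnI sites (GGTACC) start at positions 77, 173.
KpnI cuts after base 5 of each site (before the last base), so after positions 81, 177.
Combined cut positions: 20, 81, 98, 160, 177.
Linear molecule, 5 cuts → 6 fragments:
  1–20 → 20 bp
  21–81 → 61 bp
  82–98 → 17 bp
  99–160 → 62 bp
  161–177 → 17 bp
  178–190 → 13 bp
Sorted largest to smallest: 62, 61, 20, 17, 17, 13 bp.

62, 61, 20, 17, 17, 13 bp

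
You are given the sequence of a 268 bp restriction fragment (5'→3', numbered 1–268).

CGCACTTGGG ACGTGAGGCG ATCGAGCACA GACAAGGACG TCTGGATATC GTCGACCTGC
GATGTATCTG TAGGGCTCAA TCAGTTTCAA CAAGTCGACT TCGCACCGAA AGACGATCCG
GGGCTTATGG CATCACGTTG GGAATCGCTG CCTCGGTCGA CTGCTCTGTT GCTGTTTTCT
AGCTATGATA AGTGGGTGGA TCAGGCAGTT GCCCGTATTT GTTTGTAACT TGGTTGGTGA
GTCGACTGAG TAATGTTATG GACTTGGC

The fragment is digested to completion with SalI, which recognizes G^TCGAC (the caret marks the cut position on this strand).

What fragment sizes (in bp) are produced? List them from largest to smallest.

85, 62, 51, 43, 27 bp

SalI sites (GTCGAC) start at positions 51, 94, 156, 241.
SalI cuts after the first base of each site, so after positions 51, 94, 156, 241.
Linear molecule, 4 cuts → 5 fragments:
  1–51 → 51 bp
  52–94 → 43 bp
  95–156 → 62 bp
  157–241 → 85 bp
  242–268 → 27 bp
Sorted largest to smallest: 85, 62, 51, 43, 27 bp.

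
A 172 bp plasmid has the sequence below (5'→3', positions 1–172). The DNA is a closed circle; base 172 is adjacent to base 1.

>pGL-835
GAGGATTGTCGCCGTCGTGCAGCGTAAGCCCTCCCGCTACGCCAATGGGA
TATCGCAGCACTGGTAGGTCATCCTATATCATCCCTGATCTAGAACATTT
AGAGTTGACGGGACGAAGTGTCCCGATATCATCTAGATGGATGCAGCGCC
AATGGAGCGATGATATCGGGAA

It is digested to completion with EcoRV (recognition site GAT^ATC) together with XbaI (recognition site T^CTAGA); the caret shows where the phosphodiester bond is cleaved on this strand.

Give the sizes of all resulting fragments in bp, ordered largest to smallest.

59, 38, 38, 32, 5 bp

EcoRV sites (GATATC) start at positions 49, 125, 162.
EcoRV cuts after base 3 of each site, so after positions 51, 127, 164.
XbaI sites (TCTAGA) start at positions 89, 132.
XbaI cuts after the first base of each site, so after positions 89, 132.
Combined cut positions: 51, 89, 127, 132, 164.
Circular molecule, 5 cuts → 5 fragments:
  52–89 → 38 bp
  90–127 → 38 bp
  128–132 → 5 bp
  133–164 → 32 bp
  165–172 then 1–51 → 8 + 51 = 59 bp
Sorted largest to smallest: 59, 38, 38, 32, 5 bp.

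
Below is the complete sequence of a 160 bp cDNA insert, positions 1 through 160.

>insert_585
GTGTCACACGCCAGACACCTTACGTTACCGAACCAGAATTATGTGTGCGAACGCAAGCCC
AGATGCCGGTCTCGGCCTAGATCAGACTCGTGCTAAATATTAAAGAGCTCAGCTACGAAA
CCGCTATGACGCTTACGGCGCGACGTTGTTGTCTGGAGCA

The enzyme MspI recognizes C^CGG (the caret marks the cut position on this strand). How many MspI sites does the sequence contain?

1

CCGG occurs starting at position 66.
MspI cuts at 1 site.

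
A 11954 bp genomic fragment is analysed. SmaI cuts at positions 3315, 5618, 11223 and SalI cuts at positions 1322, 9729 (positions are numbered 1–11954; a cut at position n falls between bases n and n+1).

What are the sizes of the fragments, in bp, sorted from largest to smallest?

4111, 2303, 1993, 1494, 1322, 731 bp

Combined cut positions (sorted): 1322, 3315, 5618, 9729, 11223.
Linear molecule, 5 cuts → 6 fragments:
  1322 − 0 = 1322 bp
  3315 − 1322 = 1993 bp
  5618 − 3315 = 2303 bp
  9729 − 5618 = 4111 bp
  11223 − 9729 = 1494 bp
  11954 − 11223 = 731 bp
Sorted largest to smallest: 4111, 2303, 1993, 1494, 1322, 731 bp.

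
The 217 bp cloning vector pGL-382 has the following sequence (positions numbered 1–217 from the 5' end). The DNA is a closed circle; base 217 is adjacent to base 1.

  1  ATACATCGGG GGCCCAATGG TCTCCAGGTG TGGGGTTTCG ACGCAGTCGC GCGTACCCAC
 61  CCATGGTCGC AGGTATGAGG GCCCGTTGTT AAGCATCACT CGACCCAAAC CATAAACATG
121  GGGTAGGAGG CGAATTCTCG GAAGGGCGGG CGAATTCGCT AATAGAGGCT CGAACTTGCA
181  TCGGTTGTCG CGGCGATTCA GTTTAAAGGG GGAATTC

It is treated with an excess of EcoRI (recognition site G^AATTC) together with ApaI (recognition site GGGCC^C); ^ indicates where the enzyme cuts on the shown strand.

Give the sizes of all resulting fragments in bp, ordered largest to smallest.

EcoRI sites (GAATTC) start at positions 132, 152, 212.
EcoRI cuts after the first base of each site, so after positions 132, 152, 212.
ApaI sites (GGGCCC) start at positions 10, 79.
ApaI cuts after base 5 of each site (before the last base), so after positions 14, 83.
Combined cut positions: 14, 83, 132, 152, 212.
Circular molecule, 5 cuts → 5 fragments:
  15–83 → 69 bp
  84–132 → 49 bp
  133–152 → 20 bp
  153–212 → 60 bp
  213–217 then 1–14 → 5 + 14 = 19 bp
Sorted largest to smallest: 69, 60, 49, 20, 19 bp.

69, 60, 49, 20, 19 bp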